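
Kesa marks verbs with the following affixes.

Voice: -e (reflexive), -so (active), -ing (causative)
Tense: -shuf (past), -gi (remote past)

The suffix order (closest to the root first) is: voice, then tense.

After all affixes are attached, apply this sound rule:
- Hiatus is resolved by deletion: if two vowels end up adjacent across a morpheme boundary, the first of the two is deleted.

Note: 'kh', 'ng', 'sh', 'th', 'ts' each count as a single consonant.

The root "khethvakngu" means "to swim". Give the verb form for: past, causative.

Attach voice causative -ing → khethvaknguing.
Attach tense past -shuf → khethvaknguingshuf.
Apply vowel deletion: khethvaknguingshuf → khethvakngingshuf.

khethvakngingshuf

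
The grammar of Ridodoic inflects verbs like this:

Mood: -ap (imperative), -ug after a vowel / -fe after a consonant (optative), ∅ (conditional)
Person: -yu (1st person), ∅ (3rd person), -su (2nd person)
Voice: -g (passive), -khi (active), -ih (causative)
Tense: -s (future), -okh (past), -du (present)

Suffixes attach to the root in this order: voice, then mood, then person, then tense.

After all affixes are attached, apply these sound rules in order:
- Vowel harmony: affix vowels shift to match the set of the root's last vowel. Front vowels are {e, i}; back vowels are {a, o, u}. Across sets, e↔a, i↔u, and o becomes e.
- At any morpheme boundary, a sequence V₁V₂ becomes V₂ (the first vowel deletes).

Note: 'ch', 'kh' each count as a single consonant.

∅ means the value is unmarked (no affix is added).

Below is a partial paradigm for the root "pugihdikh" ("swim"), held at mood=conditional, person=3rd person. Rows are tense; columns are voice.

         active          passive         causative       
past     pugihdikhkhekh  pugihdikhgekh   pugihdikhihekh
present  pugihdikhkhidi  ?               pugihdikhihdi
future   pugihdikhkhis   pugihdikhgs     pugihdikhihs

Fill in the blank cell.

pugihdikhgdi

Attach voice passive -g → pugihdikhg.
mood = conditional: zero marking, form stays pugihdikhg.
person = 3rd person: zero marking, form stays pugihdikhg.
Attach tense present -du → pugihdikhgdu.
Apply vowel harmony: pugihdikhgdu → pugihdikhgdi.
Vowel deletion: no change.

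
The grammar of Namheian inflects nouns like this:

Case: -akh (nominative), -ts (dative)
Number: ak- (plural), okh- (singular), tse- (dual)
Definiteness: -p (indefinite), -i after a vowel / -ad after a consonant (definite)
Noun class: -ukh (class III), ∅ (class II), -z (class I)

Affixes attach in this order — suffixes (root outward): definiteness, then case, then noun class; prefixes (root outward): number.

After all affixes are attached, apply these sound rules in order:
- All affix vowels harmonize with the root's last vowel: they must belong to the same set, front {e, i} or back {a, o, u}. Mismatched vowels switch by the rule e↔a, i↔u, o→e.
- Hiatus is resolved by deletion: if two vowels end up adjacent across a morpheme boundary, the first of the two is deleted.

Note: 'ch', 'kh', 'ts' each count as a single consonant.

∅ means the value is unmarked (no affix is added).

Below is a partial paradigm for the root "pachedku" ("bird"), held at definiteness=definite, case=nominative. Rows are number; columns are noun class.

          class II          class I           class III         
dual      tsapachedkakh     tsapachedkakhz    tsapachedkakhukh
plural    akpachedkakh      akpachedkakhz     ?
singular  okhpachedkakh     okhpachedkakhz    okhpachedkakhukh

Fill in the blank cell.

akpachedkakhukh

Attach definiteness definite -i (after vowel 'u') → pachedkui.
Attach case nominative -akh → pachedkuiakh.
Attach number plural ak- → akpachedkuiakh.
Attach noun class class III -ukh → akpachedkuiakhukh.
Apply vowel harmony: akpachedkuiakhukh → akpachedkuuakhukh.
Apply vowel deletion: akpachedkuuakhukh → akpachedkakhukh.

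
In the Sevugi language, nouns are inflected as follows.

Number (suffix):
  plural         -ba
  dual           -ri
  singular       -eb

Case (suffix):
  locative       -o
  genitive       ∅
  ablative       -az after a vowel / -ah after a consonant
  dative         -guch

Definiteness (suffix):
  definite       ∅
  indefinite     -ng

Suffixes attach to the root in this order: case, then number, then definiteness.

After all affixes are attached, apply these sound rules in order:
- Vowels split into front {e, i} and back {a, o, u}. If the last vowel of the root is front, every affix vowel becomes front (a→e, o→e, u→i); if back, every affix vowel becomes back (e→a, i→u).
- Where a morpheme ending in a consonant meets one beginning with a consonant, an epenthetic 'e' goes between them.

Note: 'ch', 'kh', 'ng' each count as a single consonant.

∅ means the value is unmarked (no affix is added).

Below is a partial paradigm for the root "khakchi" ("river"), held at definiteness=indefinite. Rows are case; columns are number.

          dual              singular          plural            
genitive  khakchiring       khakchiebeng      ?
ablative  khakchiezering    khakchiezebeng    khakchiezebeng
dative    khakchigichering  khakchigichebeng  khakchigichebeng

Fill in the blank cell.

case = genitive: zero marking, form stays khakchi.
Attach number plural -ba → khakchiba.
Attach definiteness indefinite -ng → khakchibang.
Apply vowel harmony: khakchibang → khakchibeng.
Epenthesis: no change.

khakchibeng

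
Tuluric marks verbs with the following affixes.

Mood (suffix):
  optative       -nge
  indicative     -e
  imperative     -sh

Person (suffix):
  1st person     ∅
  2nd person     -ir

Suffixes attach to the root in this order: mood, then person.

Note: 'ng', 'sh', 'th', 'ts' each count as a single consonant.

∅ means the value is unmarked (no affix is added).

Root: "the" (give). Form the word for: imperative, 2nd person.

theshir

Attach mood imperative -sh → thesh.
Attach person 2nd person -ir → theshir.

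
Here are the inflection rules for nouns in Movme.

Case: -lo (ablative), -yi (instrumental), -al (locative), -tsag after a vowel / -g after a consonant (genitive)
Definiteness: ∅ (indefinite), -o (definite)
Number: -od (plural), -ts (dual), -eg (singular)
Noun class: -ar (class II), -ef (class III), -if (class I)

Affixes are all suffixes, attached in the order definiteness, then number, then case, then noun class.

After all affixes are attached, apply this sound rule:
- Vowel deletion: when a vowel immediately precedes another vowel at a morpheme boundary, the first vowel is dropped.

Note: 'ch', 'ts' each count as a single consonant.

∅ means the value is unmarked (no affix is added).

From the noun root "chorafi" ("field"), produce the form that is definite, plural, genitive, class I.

chorafodgif

Attach definiteness definite -o → chorafio.
Attach number plural -od → chorafiood.
Attach case genitive -g (after consonant 'd') → chorafioodg.
Attach noun class class I -if → chorafioodgif.
Apply vowel deletion: chorafioodgif → chorafodgif.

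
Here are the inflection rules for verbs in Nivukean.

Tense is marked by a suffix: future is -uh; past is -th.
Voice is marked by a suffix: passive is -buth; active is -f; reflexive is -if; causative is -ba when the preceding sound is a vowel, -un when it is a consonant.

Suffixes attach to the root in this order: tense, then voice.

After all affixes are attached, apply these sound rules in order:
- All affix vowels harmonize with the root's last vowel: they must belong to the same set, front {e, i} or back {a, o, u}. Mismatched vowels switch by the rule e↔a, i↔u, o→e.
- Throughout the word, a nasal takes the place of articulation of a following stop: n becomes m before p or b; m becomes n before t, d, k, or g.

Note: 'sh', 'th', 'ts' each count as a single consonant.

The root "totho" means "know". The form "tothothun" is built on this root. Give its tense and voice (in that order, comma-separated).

past, causative

Segment: totho-th-un.
tense: -th → past.
voice: -ba/un → causative.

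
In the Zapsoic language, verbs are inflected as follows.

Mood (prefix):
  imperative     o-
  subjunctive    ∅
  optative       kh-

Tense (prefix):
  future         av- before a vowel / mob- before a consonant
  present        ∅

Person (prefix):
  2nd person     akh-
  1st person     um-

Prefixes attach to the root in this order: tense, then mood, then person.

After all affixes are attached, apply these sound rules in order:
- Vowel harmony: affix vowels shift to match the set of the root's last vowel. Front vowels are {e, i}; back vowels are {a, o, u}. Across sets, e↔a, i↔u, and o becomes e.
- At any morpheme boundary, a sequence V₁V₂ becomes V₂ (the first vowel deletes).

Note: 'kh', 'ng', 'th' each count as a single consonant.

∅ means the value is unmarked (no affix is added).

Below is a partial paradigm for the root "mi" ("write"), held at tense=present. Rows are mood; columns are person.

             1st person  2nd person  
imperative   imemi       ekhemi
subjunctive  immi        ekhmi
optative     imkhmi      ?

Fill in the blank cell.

tense = present: zero marking, form stays mi.
Attach mood optative kh- → khmi.
Attach person 2nd person akh- → akhkhmi.
Apply vowel harmony: akhkhmi → ekhkhmi.
Vowel deletion: no change.

ekhkhmi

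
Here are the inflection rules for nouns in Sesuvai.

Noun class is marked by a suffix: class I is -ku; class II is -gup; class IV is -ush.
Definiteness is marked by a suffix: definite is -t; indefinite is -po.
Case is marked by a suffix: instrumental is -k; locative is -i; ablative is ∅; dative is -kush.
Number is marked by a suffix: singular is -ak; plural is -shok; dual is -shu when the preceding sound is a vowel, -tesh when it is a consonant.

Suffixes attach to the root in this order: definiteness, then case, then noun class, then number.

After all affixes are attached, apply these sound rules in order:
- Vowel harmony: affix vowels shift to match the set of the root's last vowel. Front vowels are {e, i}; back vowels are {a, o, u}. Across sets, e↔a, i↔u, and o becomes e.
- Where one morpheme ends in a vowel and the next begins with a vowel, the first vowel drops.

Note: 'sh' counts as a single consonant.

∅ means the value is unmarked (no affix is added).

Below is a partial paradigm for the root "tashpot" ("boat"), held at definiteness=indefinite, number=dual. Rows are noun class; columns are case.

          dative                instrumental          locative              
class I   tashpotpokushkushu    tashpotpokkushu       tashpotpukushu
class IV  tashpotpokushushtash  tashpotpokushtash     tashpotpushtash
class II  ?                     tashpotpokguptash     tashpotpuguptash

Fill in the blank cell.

tashpotpokushguptash

Attach definiteness indefinite -po → tashpotpo.
Attach case dative -kush → tashpotpokush.
Attach noun class class II -gup → tashpotpokushgup.
Attach number dual -tesh (after consonant 'p') → tashpotpokushguptesh.
Apply vowel harmony: tashpotpokushguptesh → tashpotpokushguptash.
Vowel deletion: no change.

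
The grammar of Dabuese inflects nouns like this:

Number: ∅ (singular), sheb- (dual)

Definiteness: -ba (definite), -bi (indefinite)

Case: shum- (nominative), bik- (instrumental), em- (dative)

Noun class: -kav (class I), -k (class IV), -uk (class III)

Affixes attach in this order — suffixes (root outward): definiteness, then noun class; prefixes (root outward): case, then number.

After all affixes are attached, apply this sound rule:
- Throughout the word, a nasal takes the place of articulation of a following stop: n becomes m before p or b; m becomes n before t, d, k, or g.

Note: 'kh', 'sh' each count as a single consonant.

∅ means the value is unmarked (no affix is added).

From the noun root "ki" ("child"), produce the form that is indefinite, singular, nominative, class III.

Attach case nominative shum- → shumki.
Attach definiteness indefinite -bi → shumkibi.
Attach noun class class III -uk → shumkibiuk.
number = singular: zero marking, form stays shumkibiuk.
Apply nasal assimilation: shumkibiuk → shunkibiuk.

shunkibiuk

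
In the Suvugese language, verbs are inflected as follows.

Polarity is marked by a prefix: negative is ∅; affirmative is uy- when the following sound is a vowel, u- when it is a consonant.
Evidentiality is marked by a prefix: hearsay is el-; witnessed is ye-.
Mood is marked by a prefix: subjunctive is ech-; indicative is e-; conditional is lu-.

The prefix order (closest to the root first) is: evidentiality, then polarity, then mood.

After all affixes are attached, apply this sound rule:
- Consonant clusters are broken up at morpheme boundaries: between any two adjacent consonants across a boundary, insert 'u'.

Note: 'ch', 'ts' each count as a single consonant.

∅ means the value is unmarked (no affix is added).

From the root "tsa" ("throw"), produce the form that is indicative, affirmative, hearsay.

euyelutsa

Attach evidentiality hearsay el- → eltsa.
Attach polarity affirmative uy- (before vowel 'e') → uyeltsa.
Attach mood indicative e- → euyeltsa.
Apply epenthesis: euyeltsa → euyelutsa.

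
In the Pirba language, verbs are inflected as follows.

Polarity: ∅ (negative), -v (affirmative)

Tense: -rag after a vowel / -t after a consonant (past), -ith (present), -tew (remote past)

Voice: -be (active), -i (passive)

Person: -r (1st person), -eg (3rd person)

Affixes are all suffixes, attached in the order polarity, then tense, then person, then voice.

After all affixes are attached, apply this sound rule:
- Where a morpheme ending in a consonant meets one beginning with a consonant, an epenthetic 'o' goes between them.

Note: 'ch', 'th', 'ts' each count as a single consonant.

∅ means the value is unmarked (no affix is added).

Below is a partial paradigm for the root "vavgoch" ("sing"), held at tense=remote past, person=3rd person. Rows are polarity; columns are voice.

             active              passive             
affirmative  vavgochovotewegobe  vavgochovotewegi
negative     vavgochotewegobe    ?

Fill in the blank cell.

polarity = negative: zero marking, form stays vavgoch.
Attach tense remote past -tew → vavgochtew.
Attach person 3rd person -eg → vavgochteweg.
Attach voice passive -i → vavgochtewegi.
Apply epenthesis: vavgochtewegi → vavgochotewegi.

vavgochotewegi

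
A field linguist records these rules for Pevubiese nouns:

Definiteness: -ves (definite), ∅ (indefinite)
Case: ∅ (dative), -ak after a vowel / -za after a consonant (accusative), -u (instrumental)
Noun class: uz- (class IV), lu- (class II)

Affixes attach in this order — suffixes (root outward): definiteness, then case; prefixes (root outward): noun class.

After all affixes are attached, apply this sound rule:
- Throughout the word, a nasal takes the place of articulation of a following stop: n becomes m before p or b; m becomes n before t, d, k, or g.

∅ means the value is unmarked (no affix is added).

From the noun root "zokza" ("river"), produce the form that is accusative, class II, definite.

Attach definiteness definite -ves → zokzaves.
Attach noun class class II lu- → luzokzaves.
Attach case accusative -za (after consonant 's') → luzokzavesza.
Nasal assimilation: no change.

luzokzavesza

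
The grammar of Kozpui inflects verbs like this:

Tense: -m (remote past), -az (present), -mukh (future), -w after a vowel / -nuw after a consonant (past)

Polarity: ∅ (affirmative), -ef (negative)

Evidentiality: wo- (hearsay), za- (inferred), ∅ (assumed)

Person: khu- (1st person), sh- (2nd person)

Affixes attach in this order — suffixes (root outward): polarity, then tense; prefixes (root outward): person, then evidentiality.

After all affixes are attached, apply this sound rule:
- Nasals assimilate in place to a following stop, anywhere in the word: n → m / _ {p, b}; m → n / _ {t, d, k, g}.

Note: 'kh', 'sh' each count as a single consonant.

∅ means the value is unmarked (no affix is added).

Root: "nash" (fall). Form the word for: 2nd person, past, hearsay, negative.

Attach polarity negative -ef → nashef.
Attach tense past -nuw (after consonant 'f') → nashefnuw.
Attach person 2nd person sh- → shnashefnuw.
Attach evidentiality hearsay wo- → woshnashefnuw.
Nasal assimilation: no change.

woshnashefnuw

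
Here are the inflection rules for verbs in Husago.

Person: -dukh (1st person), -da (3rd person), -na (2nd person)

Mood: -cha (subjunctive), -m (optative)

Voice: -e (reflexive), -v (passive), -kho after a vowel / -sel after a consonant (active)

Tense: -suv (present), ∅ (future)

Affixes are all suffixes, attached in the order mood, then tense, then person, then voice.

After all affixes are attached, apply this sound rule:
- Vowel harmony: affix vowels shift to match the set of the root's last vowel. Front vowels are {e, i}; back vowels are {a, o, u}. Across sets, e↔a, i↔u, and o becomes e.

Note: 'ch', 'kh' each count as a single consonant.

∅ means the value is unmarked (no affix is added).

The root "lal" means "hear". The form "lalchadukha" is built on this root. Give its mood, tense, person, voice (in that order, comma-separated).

Segment: lal-cha-dukh-e.
mood: -cha → subjunctive.
tense: ∅ → future.
person: -dukh → 1st person.
voice: -e → reflexive.

subjunctive, future, 1st person, reflexive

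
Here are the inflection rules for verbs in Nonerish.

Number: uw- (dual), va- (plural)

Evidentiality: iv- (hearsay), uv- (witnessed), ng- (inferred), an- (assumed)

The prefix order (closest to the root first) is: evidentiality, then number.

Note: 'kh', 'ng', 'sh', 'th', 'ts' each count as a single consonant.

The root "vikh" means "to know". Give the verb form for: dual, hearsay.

Attach evidentiality hearsay iv- → ivvikh.
Attach number dual uw- → uwivvikh.

uwivvikh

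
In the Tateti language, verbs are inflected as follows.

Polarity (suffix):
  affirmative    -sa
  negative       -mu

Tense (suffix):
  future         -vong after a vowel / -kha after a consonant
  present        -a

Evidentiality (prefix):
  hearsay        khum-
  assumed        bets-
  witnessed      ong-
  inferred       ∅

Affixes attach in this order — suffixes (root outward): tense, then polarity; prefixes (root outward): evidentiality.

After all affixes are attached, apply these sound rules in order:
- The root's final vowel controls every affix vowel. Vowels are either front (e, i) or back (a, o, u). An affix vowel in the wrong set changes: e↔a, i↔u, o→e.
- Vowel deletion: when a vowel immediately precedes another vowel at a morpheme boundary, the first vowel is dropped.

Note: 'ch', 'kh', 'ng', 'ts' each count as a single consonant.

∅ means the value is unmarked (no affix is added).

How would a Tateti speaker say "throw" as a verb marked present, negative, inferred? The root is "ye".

Attach tense present -a → yea.
evidentiality = inferred: zero marking, form stays yea.
Attach polarity negative -mu → yeamu.
Apply vowel harmony: yeamu → yeemi.
Apply vowel deletion: yeemi → yemi.

yemi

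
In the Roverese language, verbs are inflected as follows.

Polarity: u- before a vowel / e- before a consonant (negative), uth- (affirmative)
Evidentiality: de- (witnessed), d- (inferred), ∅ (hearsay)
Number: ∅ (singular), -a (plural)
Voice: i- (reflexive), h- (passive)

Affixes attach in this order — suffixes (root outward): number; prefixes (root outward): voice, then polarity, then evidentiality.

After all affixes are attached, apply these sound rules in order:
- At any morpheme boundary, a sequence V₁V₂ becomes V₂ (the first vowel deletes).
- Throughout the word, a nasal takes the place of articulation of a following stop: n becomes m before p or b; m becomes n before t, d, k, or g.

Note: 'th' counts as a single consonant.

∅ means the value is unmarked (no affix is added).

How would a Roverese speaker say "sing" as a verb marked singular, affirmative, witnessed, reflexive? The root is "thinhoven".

duthithinhoven

Attach voice reflexive i- → ithinhoven.
Attach polarity affirmative uth- → uthithinhoven.
Attach evidentiality witnessed de- → deuthithinhoven.
number = singular: zero marking, form stays deuthithinhoven.
Apply vowel deletion: deuthithinhoven → duthithinhoven.
Nasal assimilation: no change.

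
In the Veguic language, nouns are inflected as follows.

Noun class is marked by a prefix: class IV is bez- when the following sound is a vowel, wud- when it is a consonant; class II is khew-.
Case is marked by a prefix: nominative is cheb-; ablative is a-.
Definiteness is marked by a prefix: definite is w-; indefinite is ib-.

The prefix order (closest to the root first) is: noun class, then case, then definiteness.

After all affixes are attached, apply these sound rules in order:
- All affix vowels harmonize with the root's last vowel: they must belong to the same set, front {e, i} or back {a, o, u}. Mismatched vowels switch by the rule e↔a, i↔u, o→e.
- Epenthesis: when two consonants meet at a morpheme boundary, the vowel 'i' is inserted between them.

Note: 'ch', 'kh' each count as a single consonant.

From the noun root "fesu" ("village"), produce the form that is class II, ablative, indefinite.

ubakhawifesu

Attach noun class class II khew- → khewfesu.
Attach case ablative a- → akhewfesu.
Attach definiteness indefinite ib- → ibakhewfesu.
Apply vowel harmony: ibakhewfesu → ubakhawfesu.
Apply epenthesis: ubakhawfesu → ubakhawifesu.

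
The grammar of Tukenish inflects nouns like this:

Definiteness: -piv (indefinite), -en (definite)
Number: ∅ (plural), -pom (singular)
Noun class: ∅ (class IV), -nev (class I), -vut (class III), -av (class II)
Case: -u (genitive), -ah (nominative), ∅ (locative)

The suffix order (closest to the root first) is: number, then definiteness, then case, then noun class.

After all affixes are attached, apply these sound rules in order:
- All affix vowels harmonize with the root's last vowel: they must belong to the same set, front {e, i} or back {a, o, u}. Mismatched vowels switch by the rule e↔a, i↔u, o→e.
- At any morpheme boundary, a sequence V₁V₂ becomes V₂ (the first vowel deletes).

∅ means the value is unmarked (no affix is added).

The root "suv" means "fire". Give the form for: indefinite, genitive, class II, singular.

Attach number singular -pom → suvpom.
Attach definiteness indefinite -piv → suvpompiv.
Attach case genitive -u → suvpompivu.
Attach noun class class II -av → suvpompivuav.
Apply vowel harmony: suvpompivuav → suvpompuvuav.
Apply vowel deletion: suvpompuvuav → suvpompuvav.

suvpompuvav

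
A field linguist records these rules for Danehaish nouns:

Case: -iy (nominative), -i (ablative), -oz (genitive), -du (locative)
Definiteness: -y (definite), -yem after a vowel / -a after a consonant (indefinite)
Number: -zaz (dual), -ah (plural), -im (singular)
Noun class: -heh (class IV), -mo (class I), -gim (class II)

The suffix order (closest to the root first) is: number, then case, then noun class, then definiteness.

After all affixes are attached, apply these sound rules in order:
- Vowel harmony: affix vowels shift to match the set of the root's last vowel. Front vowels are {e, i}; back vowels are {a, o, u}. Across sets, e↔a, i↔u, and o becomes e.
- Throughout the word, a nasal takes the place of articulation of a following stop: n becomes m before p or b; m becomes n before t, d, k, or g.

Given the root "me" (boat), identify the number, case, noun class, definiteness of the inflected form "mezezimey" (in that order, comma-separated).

dual, ablative, class I, definite

Segment: me-zaz-i-mo-y.
number: -zaz → dual.
case: -i → ablative.
noun class: -mo → class I.
definiteness: -y → definite.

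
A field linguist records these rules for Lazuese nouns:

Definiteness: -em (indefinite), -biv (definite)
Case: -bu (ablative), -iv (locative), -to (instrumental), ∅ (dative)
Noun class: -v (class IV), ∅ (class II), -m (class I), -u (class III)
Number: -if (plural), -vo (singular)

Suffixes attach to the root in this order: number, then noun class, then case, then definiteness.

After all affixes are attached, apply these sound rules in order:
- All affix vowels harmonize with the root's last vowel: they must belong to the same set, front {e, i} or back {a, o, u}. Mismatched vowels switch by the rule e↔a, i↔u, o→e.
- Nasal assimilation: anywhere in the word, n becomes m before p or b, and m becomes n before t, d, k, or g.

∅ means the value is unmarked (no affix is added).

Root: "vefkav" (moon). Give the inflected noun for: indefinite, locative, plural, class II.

vefkavufuvam

Attach number plural -if → vefkavif.
noun class = class II: zero marking, form stays vefkavif.
Attach case locative -iv → vefkavifiv.
Attach definiteness indefinite -em → vefkavifivem.
Apply vowel harmony: vefkavifivem → vefkavufuvam.
Nasal assimilation: no change.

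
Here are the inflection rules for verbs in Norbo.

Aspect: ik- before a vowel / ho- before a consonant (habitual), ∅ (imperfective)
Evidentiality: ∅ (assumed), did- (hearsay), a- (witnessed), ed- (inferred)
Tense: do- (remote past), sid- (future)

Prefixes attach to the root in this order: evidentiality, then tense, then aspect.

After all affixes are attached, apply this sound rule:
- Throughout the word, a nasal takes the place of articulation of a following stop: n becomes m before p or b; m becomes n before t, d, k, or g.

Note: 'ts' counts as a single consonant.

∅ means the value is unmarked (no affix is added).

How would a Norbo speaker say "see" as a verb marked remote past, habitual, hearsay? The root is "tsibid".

hododidtsibid

Attach evidentiality hearsay did- → didtsibid.
Attach tense remote past do- → dodidtsibid.
Attach aspect habitual ho- (before consonant 'd') → hododidtsibid.
Nasal assimilation: no change.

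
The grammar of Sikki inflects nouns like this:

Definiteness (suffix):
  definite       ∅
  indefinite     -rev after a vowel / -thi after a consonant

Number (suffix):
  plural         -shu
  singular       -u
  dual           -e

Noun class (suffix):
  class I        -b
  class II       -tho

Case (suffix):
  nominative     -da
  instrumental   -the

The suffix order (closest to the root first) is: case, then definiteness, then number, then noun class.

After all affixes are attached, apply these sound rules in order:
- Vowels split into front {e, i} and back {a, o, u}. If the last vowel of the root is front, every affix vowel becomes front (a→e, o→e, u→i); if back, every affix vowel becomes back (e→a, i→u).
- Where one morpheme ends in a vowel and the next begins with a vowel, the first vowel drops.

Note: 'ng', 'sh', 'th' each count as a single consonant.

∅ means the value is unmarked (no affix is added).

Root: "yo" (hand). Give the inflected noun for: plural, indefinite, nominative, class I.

yodaravshub

Attach case nominative -da → yoda.
Attach definiteness indefinite -rev (after vowel 'a') → yodarev.
Attach number plural -shu → yodarevshu.
Attach noun class class I -b → yodarevshub.
Apply vowel harmony: yodarevshub → yodaravshub.
Vowel deletion: no change.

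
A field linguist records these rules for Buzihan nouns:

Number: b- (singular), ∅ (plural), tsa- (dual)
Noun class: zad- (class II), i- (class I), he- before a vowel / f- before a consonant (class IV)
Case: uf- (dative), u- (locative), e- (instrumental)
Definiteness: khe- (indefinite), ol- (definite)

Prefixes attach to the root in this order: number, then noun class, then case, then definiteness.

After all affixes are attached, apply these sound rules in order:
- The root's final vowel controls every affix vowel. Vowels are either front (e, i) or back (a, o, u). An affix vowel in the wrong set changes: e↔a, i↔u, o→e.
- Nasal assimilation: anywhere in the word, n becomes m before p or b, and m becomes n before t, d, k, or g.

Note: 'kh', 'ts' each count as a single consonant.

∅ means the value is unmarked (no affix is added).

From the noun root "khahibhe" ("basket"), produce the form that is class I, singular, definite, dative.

Attach number singular b- → bkhahibhe.
Attach noun class class I i- → ibkhahibhe.
Attach case dative uf- → ufibkhahibhe.
Attach definiteness definite ol- → olufibkhahibhe.
Apply vowel harmony: olufibkhahibhe → elifibkhahibhe.
Nasal assimilation: no change.

elifibkhahibhe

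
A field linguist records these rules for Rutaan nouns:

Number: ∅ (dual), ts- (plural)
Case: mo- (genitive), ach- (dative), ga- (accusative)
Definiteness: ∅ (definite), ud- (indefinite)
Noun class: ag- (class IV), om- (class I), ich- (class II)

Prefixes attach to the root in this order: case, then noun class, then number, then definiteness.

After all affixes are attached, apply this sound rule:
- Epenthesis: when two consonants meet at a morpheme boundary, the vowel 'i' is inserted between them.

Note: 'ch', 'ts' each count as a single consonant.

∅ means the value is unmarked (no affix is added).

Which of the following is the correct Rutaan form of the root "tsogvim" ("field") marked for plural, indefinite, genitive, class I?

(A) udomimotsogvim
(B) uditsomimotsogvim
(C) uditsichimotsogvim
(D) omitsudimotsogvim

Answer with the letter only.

Attach case genitive mo- → motsogvim.
Attach noun class class I om- → ommotsogvim.
Attach number plural ts- → tsommotsogvim.
Attach definiteness indefinite ud- → udtsommotsogvim.
Apply epenthesis: udtsommotsogvim → uditsomimotsogvim.
So the correct form is uditsomimotsogvim, option (B).
(A) udomimotsogvim is wrong: it uses dual instead of plural for number.
(D) omitsudimotsogvim is wrong: it has the affixes in the wrong order.
(C) uditsichimotsogvim is wrong: it uses class II instead of class I for noun class.

B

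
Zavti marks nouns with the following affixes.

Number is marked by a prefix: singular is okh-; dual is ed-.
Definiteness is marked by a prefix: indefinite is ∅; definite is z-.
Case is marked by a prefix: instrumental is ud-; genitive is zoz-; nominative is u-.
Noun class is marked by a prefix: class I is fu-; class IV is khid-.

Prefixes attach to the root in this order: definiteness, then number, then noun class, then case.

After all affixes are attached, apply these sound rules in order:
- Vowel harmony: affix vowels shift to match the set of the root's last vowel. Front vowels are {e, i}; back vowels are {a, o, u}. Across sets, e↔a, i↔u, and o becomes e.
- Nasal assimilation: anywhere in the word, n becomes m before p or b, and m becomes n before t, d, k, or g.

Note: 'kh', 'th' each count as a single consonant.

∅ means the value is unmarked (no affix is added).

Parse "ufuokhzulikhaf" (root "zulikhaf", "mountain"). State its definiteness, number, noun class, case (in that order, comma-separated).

indefinite, singular, class I, nominative

Segment: u-fu-okh-zulikhaf.
definiteness: ∅ → indefinite.
number: okh- → singular.
noun class: fu- → class I.
case: u- → nominative.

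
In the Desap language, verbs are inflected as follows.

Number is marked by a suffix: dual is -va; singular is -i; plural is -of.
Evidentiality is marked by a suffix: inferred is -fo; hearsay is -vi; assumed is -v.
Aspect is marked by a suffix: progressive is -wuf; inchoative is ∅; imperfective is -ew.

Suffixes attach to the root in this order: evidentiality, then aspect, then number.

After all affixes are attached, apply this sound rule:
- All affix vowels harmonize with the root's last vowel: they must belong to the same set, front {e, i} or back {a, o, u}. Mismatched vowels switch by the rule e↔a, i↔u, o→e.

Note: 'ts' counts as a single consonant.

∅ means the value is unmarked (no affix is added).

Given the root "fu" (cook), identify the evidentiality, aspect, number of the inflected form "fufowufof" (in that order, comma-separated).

inferred, progressive, plural

Segment: fu-fo-wuf-of.
evidentiality: -fo → inferred.
aspect: -wuf → progressive.
number: -of → plural.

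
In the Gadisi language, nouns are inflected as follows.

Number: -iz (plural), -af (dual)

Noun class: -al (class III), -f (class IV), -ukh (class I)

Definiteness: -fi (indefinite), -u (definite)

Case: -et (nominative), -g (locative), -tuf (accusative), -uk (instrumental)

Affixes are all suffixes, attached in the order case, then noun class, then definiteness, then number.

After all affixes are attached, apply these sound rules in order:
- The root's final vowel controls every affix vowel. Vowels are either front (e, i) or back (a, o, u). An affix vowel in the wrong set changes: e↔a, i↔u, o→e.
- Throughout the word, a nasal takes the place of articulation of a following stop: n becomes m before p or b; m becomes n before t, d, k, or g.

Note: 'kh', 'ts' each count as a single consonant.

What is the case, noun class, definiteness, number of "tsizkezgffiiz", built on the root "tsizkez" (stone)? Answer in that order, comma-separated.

locative, class IV, indefinite, plural

Segment: tsizkez-g-f-fi-iz.
case: -g → locative.
noun class: -f → class IV.
definiteness: -fi → indefinite.
number: -iz → plural.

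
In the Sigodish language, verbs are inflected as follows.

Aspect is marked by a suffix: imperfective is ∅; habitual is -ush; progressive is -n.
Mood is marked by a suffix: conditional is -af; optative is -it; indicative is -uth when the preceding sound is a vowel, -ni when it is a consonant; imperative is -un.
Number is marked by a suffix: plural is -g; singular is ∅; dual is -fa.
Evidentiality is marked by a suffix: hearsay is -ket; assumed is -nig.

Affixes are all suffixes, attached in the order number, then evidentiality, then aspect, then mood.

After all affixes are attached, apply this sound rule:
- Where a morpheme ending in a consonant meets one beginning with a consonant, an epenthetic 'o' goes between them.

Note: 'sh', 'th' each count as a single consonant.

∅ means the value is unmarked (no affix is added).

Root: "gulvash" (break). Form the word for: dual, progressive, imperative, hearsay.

gulvashofaketonun

Attach number dual -fa → gulvashfa.
Attach evidentiality hearsay -ket → gulvashfaket.
Attach aspect progressive -n → gulvashfaketn.
Attach mood imperative -un → gulvashfaketnun.
Apply epenthesis: gulvashfaketnun → gulvashofaketonun.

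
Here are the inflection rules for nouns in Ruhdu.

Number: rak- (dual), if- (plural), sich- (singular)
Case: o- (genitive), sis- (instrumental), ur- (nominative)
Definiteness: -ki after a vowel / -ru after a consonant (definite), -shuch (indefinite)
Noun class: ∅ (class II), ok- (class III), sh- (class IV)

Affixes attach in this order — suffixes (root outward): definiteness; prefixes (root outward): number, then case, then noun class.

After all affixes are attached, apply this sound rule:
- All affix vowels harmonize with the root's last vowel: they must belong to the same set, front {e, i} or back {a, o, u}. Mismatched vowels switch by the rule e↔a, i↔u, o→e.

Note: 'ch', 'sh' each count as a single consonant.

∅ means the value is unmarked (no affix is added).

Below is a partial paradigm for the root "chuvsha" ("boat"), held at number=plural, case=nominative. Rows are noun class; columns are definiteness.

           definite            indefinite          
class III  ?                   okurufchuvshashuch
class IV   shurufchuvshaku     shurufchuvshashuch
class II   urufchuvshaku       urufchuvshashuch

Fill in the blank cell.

Attach number plural if- → ifchuvsha.
Attach definiteness definite -ki (after vowel 'a') → ifchuvshaki.
Attach case nominative ur- → urifchuvshaki.
Attach noun class class III ok- → okurifchuvshaki.
Apply vowel harmony: okurifchuvshaki → okurufchuvshaku.

okurufchuvshaku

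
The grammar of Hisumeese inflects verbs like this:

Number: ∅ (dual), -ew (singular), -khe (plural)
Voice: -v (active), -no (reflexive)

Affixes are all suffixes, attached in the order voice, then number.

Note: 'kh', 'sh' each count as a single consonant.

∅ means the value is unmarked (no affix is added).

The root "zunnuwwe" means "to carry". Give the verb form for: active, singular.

Attach voice active -v → zunnuwwev.
Attach number singular -ew → zunnuwwevew.

zunnuwwevew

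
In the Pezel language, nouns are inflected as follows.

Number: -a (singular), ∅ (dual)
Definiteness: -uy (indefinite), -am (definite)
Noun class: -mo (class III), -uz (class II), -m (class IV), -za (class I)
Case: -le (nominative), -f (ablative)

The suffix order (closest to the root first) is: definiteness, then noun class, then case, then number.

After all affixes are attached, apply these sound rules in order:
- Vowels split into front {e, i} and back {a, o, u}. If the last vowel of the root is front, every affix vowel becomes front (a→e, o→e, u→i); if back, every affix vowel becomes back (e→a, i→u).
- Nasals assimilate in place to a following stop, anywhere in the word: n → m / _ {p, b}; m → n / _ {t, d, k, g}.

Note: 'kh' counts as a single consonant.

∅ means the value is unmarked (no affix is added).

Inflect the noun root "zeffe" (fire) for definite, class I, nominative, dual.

zeffeemzele

Attach definiteness definite -am → zeffeam.
Attach noun class class I -za → zeffeamza.
Attach case nominative -le → zeffeamzale.
number = dual: zero marking, form stays zeffeamzale.
Apply vowel harmony: zeffeamzale → zeffeemzele.
Nasal assimilation: no change.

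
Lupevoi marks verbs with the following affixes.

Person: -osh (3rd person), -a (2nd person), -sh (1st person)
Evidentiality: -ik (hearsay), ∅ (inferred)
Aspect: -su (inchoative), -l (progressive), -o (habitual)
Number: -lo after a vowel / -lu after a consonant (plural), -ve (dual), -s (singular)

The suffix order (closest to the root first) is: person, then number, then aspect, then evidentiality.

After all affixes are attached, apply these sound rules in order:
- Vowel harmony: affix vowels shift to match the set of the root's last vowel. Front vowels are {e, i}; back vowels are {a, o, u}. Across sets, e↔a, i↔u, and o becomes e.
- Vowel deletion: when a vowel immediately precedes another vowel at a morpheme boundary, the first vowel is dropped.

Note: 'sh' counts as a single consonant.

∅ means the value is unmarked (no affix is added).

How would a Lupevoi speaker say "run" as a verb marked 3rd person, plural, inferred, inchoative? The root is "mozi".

Attach person 3rd person -osh → moziosh.
Attach number plural -lu (after consonant 'sh') → mozioshlu.
Attach aspect inchoative -su → mozioshlusu.
evidentiality = inferred: zero marking, form stays mozioshlusu.
Apply vowel harmony: mozioshlusu → mozieshlisi.
Apply vowel deletion: mozieshlisi → mozeshlisi.

mozeshlisi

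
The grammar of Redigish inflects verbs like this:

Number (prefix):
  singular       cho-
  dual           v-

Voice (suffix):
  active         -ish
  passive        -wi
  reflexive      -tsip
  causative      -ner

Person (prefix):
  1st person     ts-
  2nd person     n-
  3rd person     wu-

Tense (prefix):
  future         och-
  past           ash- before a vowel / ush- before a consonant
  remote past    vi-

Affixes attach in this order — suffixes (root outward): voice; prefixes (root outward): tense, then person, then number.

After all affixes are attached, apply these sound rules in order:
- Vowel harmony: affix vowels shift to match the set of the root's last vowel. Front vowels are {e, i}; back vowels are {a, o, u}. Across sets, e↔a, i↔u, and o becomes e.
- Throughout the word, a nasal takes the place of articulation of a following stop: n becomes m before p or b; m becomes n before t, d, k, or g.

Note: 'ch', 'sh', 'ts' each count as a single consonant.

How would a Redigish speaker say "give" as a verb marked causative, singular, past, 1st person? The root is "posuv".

Attach tense past ush- (before consonant 'p') → ushposuv.
Attach voice causative -ner → ushposuvner.
Attach person 1st person ts- → tsushposuvner.
Attach number singular cho- → chotsushposuvner.
Apply vowel harmony: chotsushposuvner → chotsushposuvnar.
Nasal assimilation: no change.

chotsushposuvnar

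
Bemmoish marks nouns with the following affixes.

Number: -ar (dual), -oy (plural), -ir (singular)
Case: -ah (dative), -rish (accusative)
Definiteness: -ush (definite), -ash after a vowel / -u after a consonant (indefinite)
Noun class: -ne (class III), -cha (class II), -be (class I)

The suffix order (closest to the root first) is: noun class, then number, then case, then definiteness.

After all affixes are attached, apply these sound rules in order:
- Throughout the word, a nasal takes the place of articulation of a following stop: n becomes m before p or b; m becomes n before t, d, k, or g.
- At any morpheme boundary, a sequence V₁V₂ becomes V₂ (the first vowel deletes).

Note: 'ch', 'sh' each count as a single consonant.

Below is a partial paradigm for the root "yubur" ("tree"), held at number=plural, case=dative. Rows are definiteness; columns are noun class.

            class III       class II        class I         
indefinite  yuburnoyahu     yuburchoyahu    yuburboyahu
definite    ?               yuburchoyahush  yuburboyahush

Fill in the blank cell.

Attach noun class class III -ne → yuburne.
Attach number plural -oy → yuburneoy.
Attach case dative -ah → yuburneoyah.
Attach definiteness definite -ush → yuburneoyahush.
Nasal assimilation: no change.
Apply vowel deletion: yuburneoyahush → yuburnoyahush.

yuburnoyahush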